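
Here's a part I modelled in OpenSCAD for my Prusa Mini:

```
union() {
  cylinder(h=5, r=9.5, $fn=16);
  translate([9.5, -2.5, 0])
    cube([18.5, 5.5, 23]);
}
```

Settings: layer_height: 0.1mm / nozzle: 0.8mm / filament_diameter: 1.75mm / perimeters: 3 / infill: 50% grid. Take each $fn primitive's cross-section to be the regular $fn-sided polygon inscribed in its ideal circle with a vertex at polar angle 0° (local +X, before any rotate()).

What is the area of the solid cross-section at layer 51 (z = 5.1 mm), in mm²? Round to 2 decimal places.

At z = 5.1 mm: the cylinder is absent (z outside [0, 5]); the 18.5×5.5 cube at (9.5, -2.5) contributes its full rectangle (area 101.75 mm²); Combining (union): only the 18.5×5.5 cube at (9.5, -2.5) is present, so the union is just that shape — area = 101.75 mm². Overall, the cross-section is a single solid region. Net area = 101.75 mm².

101.75 mm²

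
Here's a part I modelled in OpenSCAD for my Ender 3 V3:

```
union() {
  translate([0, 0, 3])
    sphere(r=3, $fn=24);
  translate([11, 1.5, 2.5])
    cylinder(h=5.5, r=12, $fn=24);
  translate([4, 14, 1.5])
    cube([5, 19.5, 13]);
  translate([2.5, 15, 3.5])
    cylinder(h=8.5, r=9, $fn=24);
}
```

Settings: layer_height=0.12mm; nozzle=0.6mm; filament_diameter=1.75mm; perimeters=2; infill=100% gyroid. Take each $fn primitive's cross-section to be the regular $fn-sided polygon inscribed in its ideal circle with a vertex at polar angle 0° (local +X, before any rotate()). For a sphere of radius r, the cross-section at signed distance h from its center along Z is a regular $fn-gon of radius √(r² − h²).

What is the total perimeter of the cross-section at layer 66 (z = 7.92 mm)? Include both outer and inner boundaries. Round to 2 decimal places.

123.78 mm

At z = 7.92 mm: the sphere is not intersected at this z (|z−center|=4.920 > r=3); the cylinder at (11, 1.5): section is a regular 24-gon, circumradius r=12 (perimeter = 2·24·12.000·sin(180°/24) = 75.18 mm); the cube at (4, 14) is present — its section is the full 5×19.5 rectangle (perimeter 49.00 mm); the r=9 cylinder at (2.5, 15) gives a regular 24-gon of circumradius 9 (constant along its height) (perimeter = 2·24·9.000·sin(180°/24) = 56.39 mm); Combining (union): the regions partially overlap (shared area 89.01 mm²), so the edge portions inside another operand are dropped and the merged outline is re-measured after clipping — boundary = 123.78 mm. Overall, the cross-section is a single solid region. Total boundary length (outer) = 123.78 mm.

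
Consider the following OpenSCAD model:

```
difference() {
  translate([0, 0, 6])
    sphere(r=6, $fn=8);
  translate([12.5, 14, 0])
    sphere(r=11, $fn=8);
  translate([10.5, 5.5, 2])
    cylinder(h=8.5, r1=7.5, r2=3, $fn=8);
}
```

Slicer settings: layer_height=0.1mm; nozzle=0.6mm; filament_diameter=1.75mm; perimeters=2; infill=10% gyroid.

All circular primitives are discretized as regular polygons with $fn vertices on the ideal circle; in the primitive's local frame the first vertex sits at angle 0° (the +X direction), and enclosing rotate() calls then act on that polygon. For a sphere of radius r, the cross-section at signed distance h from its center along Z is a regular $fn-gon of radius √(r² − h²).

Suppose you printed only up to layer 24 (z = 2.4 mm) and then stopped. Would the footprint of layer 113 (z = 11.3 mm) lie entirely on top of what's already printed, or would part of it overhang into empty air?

entirely on top

Compare the two slices. At z = 2.4: the r=6 sphere contributes a regular 8-gon of circumradius √(6²−3.6²) = 4.800 (area = (8/2)·4.800²·sin(360°/8) = 65.17 mm²); the r=11 sphere at (12.5, 14) contributes a regular 8-gon of circumradius √(11²−2.4²) = 10.735 (area = (8/2)·10.735²·sin(360°/8) = 325.95 mm²); the cone at (10.5, 5.5): at t=0.047 of its height the radius interpolates to r₁+(r₂−r₁)t = 7.288, giving a regular 8-gon of that circumradius (area = (8/2)·7.288²·sin(360°/8) = 150.24 mm²); After the difference (first − rest): starting from the r=6 sphere (65.17 mm²), the r=11 sphere at (12.5, 14) misses the remaining region (no effect); the cone at (10.5, 5.5) misses the remaining region (no effect) — area = 65.17 mm². At z = 11.3: the r=6 sphere slices to a regular 8-gon of circumradius 2.812 (√(r²−h²) with h=5.3 from center) (area = (8/2)·2.812²·sin(360°/8) = 22.37 mm²); the sphere at (12.5, 14) is not intersected at this z (|z−center|=11.300 > r=11); the cone at (10.5, 5.5) is absent (z outside [2, 10.5]); Taking the first minus the rest: none of the subtracted shapes is present at this height, so the r=6 sphere is unchanged — area = 22.37 mm². Checking containment: the cross-section at z = 11.3 is a subset of the cross-section at z = 2.4.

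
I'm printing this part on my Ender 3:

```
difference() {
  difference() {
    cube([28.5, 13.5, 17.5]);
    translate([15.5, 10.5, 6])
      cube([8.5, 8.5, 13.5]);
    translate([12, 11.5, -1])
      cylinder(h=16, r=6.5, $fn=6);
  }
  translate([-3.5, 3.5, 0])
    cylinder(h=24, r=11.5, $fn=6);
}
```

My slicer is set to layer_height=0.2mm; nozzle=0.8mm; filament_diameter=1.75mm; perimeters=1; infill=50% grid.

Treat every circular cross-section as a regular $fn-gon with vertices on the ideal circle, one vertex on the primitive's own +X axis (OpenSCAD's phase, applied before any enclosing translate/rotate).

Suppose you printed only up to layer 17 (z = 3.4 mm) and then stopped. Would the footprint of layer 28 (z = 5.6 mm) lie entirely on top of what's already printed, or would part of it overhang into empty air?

entirely on top

Compare the two slices. At z = 3.4: the 28.5×13.5 cube contributes its full rectangle (area 384.75 mm²); the cube at (15.5, 10.5) is not intersected at this z (z outside [6, 19.5]); the r=6.5 cylinder at (12, 11.5) contributes a regular 6-gon of circumradius 6.5 (area = (6/2)·6.500²·sin(360°/6) = 109.77 mm²); After the difference (first − rest): starting from the 28.5×13.5 cube (384.75 mm²), the r=6.5 cylinder at (12, 11.5) partially overlaps it — only the 78.57 mm² overlap (of its 109.77 mm²) is removed, clipping the outline — area = 306.18 mm²; the r=11.5 cylinder at (-3.5, 3.5) gives a regular 6-gon of circumradius 11.5 (constant along its height) (area = (6/2)·11.500²·sin(360°/6) = 343.60 mm²); Subtracting the remaining from the first: starting from the result so far (306.18 mm²), the r=11.5 cylinder at (-3.5, 3.5) partially overlaps it — only the 75.51 mm² overlap (of its 343.60 mm²) is removed, clipping the outline — area = 230.67 mm². At z = 5.6: the 28.5×13.5 cube contributes its full rectangle (area 384.75 mm²); the cube at (15.5, 10.5) is absent (z outside [6, 19.5]); the cylinder at (12, 11.5): section is a regular 6-gon, circumradius r=6.5 (area = (6/2)·6.500²·sin(360°/6) = 109.77 mm²); Taking the first minus the rest: starting from the 28.5×13.5 cube (384.75 mm²), the r=6.5 cylinder at (12, 11.5) partially overlaps it — only the 78.57 mm² overlap (of its 109.77 mm²) is removed, clipping the outline — area = 306.18 mm²; the r=11.5 cylinder at (-3.5, 3.5) contributes a regular 6-gon of circumradius 11.5 (area = (6/2)·11.500²·sin(360°/6) = 343.60 mm²); Subtracting the remaining from the first: starting from the result so far (306.18 mm²), the r=11.5 cylinder at (-3.5, 3.5) partially overlaps it — only the 75.51 mm² overlap (of its 343.60 mm²) is removed, clipping the outline — area = 230.67 mm². Checking containment: the cross-section at z = 5.6 is a subset of the cross-section at z = 3.4.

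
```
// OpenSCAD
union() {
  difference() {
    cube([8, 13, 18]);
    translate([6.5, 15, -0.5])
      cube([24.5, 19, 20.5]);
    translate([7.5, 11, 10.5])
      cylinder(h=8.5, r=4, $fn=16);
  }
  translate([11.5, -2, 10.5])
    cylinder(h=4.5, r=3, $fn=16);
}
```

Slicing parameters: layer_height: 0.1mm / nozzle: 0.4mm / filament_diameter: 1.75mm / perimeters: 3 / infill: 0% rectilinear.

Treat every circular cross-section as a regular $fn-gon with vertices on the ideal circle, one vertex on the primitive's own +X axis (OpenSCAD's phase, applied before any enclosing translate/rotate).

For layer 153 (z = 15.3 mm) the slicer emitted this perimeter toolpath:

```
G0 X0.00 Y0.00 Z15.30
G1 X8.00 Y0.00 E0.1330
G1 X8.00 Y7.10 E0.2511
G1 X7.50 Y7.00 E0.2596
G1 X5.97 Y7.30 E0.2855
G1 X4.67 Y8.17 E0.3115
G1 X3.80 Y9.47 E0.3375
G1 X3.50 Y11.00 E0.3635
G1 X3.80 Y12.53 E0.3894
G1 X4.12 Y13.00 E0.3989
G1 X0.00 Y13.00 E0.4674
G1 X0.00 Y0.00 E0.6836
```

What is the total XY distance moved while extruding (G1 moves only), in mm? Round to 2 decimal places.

Sum the Euclidean lengths of each G1 segment: total = 41.10 mm.

41.10 mm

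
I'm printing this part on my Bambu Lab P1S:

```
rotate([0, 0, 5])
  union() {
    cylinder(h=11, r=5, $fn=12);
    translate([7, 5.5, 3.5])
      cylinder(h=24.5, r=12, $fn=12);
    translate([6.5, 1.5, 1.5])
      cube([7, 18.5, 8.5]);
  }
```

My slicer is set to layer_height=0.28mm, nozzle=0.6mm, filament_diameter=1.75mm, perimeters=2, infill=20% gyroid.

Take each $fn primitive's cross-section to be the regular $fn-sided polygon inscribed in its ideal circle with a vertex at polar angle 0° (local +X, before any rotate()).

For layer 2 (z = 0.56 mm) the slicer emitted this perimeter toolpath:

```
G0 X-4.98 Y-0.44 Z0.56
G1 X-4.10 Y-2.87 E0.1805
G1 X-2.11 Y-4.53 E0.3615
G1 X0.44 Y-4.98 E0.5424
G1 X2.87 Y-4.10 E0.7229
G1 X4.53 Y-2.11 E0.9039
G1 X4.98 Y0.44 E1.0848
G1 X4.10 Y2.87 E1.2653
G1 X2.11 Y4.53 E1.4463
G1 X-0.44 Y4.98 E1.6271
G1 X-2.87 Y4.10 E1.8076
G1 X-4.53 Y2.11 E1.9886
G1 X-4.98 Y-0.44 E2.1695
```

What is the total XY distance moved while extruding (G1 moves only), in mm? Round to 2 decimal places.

Sum the Euclidean lengths of each G1 segment: total = 31.06 mm.

31.06 mm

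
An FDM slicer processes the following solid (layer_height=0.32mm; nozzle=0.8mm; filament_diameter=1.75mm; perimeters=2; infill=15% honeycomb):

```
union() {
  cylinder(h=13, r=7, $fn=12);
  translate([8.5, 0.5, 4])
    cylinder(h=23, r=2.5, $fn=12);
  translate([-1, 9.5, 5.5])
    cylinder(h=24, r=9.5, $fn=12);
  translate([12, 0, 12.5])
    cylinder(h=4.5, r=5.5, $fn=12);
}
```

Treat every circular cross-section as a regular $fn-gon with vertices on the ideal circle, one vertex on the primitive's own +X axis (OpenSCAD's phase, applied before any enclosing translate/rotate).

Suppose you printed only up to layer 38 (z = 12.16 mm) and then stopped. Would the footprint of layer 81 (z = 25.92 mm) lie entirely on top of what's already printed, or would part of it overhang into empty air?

entirely on top

Compare the two slices. At z = 12.16: the r=7 cylinder gives a regular 12-gon of circumradius 7 (constant along its height) (area = (12/2)·7.000²·sin(360°/12) = 147.00 mm²); the cylinder at (8.5, 0.5): section is a regular 12-gon, circumradius r=2.5 (area = (12/2)·2.500²·sin(360°/12) = 18.75 mm²); the r=9.5 cylinder at (-1, 9.5) gives a regular 12-gon of circumradius 9.5 (constant along its height) (area = (12/2)·9.500²·sin(360°/12) = 270.75 mm²); the cylinder at (12, 0) is absent (z outside [12.5, 17]); Taking the union: the regions partially overlap — summed areas 436.50 mm² minus the doubly-counted overlap 60.20 mm² gives 376.30 mm² — area = 376.30 mm². At z = 25.92: the cylinder does not reach this height (z outside [0, 13]); the cylinder at (8.5, 0.5): section is a regular 12-gon, circumradius r=2.5 (area = (12/2)·2.500²·sin(360°/12) = 18.75 mm²); the r=9.5 cylinder at (-1, 9.5) contributes a regular 12-gon of circumradius 9.5 (area = (12/2)·9.500²·sin(360°/12) = 270.75 mm²); the cylinder at (12, 0) is absent (z outside [12.5, 17]); Merging all regions: the 2 present regions are separate (no shared area or edge), so areas and boundary lengths simply add and each stays a separate island — area = 289.50 mm². Checking containment: the cross-section at z = 25.92 is a subset of the cross-section at z = 12.16.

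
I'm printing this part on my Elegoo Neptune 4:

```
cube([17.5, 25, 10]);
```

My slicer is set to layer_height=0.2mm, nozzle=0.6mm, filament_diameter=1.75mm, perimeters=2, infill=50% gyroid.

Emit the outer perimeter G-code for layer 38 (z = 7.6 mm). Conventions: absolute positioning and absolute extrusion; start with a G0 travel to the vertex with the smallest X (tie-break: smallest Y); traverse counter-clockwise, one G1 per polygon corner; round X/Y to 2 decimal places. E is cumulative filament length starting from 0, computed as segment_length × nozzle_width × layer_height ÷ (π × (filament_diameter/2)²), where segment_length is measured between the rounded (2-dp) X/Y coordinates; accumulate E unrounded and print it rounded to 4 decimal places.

At z = 7.6 mm: the cube (footprint 17.5×25) is included at this height. The outline is a single polygon with 4 vertices. Extrusion per mm of travel: 0.6 × 0.2 / (π × 0.875²) = 0.049890. Accumulating E over each segment gives final E = 4.2407.

G0 X0.00 Y0.00 Z7.60
G1 X17.50 Y0.00 E0.8731
G1 X17.50 Y25.00 E2.1203
G1 X0.00 Y25.00 E2.9934
G1 X0.00 Y0.00 E4.2407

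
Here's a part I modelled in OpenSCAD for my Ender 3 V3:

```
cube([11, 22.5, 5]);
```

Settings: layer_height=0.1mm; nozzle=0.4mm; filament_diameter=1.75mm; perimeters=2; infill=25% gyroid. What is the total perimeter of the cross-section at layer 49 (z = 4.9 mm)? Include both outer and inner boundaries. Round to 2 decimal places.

67.00 mm

At z = 4.9 mm: the 11×22.5 cube contributes its full rectangle (perimeter 67.00 mm). Overall, the cross-section is a single solid region. Total boundary length (outer) = 67.00 mm.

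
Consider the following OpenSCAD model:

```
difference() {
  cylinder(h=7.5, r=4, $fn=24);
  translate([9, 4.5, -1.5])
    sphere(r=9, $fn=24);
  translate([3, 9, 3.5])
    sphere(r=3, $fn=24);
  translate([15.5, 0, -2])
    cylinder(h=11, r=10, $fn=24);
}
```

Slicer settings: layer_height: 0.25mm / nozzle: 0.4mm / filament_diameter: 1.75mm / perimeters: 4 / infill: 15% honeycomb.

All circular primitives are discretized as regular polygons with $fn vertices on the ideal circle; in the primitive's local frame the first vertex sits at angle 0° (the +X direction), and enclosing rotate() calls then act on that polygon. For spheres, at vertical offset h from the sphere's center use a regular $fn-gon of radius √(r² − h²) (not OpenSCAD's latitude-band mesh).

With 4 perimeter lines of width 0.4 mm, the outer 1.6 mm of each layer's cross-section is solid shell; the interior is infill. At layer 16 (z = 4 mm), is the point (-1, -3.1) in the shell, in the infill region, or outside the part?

shell

At z = 4 mm: the cylinder: section is a regular 24-gon, circumradius r=4; the sphere at (9, 4.5): section is a regular 24-gon, circumradius = √(r²−h²) = √(9²−5.5²) = 7.124; the sphere at (3, 9): section is a regular 24-gon, circumradius = √(r²−h²) = √(3²−0.5²) = 2.958; the r=10 cylinder at (15.5, 0) contributes a regular 24-gon of circumradius 10; Taking the first minus the rest: starting from the r=4 cylinder, the r=9 sphere at (9, 4.5) partially overlaps it — only the 2.95 mm² overlap (of its 157.62 mm²) is removed, clipping the outline; the r=3 sphere at (3, 9) misses the remaining region (no effect); the r=10 cylinder at (15.5, 0) misses the remaining region (no effect) — 1 connected region. Overall, the cross-section is a single solid region. The nearest boundary edge runs (-1.04, -3.86)→(-2.00, -3.46); distance from the point to it = 0.72 mm. The point is inside the cross-section, 0.72 mm from the nearest boundary — within the 1.6 mm shell band (4 × 0.4).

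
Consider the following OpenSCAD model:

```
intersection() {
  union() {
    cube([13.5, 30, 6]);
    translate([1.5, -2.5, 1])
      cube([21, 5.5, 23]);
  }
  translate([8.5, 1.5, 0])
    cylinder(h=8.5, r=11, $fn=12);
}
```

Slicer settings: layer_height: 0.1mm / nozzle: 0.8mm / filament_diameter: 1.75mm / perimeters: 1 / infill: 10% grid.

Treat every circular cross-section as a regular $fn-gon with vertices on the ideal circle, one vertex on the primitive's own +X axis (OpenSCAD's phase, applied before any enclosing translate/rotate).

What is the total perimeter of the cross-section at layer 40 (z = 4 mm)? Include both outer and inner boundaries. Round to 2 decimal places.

At z = 4 mm: the cube (footprint 13.5×30) is included at this height (perimeter 87.00 mm); the cube at (1.5, -2.5) (footprint 21×5.5) is included at this height (perimeter 53.00 mm); Taking the union: the regions partially overlap (shared area 36.00 mm²), so the edge portions inside another operand are dropped and the merged outline is re-measured after clipping — boundary = 110.00 mm; the cylinder at (8.5, 1.5): section is a regular 12-gon, circumradius r=11 (perimeter = 2·12·11.000·sin(180°/12) = 68.33 mm); After intersecting: the r=11 cylinder at (8.5, 1.5) partially overlaps the result so far; clipping to the common part keeps 212.98 mm² — boundary = 63.52 mm. Overall, the cross-section is a single solid region. Total boundary length (outer) = 63.52 mm.

63.52 mm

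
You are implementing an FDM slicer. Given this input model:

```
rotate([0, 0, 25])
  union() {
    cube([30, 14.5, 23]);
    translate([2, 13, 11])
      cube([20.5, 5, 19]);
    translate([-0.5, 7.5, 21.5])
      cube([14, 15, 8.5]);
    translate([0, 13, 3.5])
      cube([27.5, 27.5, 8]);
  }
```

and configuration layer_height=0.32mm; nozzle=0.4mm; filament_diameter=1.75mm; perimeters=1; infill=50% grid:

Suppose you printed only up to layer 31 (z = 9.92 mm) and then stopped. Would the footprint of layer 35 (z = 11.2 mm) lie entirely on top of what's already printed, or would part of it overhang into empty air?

Compare the two slices. At z = 9.92: the 30×14.5 cube contributes its full rectangle (area 435.00 mm²); the cube at (2, 13) is absent (z outside [11, 30]); the cube at (-0.5, 7.5) is absent (z outside [21.5, 30]); the cube at (0, 13) is present — its section is the full 27.5×27.5 rectangle (area 756.25 mm²); Combining (union): the regions partially overlap — summed areas 1191.25 mm² minus the doubly-counted overlap 41.25 mm² gives 1150.00 mm² — area = 1150.00 mm²; (rotated 25° about Z; rotation is an isometry so areas/perimeters/island counts are preserved). At z = 11.2: the cube (footprint 30×14.5) is included at this height (area 435.00 mm²); the cube at (2, 13) (footprint 20.5×5) is included at this height (area 102.50 mm²); the cube at (-0.5, 7.5) is not intersected at this z (z outside [21.5, 30]); the cube at (0, 13) is present — its section is the full 27.5×27.5 rectangle (area 756.25 mm²); Merging all regions: the regions partially overlap — summed areas 1293.75 mm² minus the doubly-counted overlap 143.75 mm² gives 1150.00 mm² — area = 1150.00 mm²; (rotated 25° about Z; rotation is an isometry so areas/perimeters/island counts are preserved). Checking containment: the cross-section at z = 11.2 is a subset of the cross-section at z = 9.92.

entirely on top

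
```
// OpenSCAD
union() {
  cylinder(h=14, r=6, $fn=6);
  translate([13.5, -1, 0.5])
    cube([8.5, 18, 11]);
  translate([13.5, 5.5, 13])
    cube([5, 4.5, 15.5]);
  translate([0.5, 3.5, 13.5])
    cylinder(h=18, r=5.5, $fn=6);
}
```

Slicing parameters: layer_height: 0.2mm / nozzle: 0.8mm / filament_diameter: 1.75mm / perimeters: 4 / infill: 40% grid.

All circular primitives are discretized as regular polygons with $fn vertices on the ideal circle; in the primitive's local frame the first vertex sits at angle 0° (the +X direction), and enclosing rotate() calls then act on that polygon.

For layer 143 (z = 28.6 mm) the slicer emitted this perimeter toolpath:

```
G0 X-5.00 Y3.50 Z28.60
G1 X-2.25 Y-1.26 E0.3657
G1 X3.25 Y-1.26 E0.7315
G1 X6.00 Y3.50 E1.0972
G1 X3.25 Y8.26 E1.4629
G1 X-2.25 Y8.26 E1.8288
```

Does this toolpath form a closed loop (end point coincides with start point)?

Start point (G0): (-5.00, 3.50). End point (last G1): the path does not return to the start — open.

no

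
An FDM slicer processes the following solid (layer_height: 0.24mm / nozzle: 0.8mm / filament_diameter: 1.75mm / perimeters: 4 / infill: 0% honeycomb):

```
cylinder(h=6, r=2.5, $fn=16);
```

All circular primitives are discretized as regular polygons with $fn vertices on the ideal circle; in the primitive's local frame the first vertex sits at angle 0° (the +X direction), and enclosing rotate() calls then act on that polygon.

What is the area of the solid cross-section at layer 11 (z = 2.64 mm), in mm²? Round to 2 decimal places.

19.13 mm²

At z = 2.64 mm: the r=2.5 cylinder gives a regular 16-gon of circumradius 2.5 (constant along its height) (area = (16/2)·2.500²·sin(360°/16) = 19.13 mm²). Overall, the cross-section is a single solid region. Net area = 19.13 mm².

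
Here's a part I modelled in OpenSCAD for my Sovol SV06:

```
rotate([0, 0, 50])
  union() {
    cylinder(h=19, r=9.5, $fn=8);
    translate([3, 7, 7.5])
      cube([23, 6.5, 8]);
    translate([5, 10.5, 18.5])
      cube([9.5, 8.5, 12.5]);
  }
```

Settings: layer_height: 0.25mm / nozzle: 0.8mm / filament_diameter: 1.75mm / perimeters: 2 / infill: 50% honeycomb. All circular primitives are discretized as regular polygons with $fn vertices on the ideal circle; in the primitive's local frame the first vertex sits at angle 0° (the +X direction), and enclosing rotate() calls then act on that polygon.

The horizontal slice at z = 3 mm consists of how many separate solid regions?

At z = 3 mm: the r=9.5 cylinder contributes a regular 8-gon of circumradius 9.5; the cube at (3, 7) does not reach this height (z outside [7.5, 15.5]); the cube at (5, 10.5) does not reach this height (z outside [18.5, 31]); Combining (union): only the r=9.5 cylinder is present, so the union is just that shape — 1 connected region; (whole slice rotated 50° about Z — lengths, areas and connectivity unchanged). The result has 1 disconnected region.

1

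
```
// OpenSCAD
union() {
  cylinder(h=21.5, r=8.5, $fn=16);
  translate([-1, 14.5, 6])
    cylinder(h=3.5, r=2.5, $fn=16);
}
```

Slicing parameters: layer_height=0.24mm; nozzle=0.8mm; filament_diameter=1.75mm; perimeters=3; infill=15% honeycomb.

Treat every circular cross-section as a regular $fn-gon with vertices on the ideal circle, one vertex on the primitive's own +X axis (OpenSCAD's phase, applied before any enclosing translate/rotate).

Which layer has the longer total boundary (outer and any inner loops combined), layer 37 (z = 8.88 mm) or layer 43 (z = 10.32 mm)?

Layer 37 (z = 8.88): the r=8.5 cylinder gives a regular 16-gon of circumradius 8.5 (constant along its height) (perimeter = 2·16·8.500·sin(180°/16) = 53.06 mm); the cylinder at (-1, 14.5): section is a regular 16-gon, circumradius r=2.5 (perimeter = 2·16·2.500·sin(180°/16) = 15.61 mm); Combining (union): the 2 present regions are separate (no shared area or edge), so areas and boundary lengths simply add and each stays a separate island — boundary = 68.67 mm. So its perimeter = 68.67 mm. Layer 43 (z = 10.32): the r=8.5 cylinder gives a regular 16-gon of circumradius 8.5 (constant along its height) (perimeter = 2·16·8.500·sin(180°/16) = 53.06 mm); the cylinder at (-1, 14.5) does not reach this height (z outside [6, 9.5]); Combining (union): only the r=8.5 cylinder is present, so the union is just that shape — boundary = 53.06 mm. So its perimeter = 53.06 mm. Layer 37 is larger (68.67 vs 53.06 mm).

layer 37 (z = 8.88 mm)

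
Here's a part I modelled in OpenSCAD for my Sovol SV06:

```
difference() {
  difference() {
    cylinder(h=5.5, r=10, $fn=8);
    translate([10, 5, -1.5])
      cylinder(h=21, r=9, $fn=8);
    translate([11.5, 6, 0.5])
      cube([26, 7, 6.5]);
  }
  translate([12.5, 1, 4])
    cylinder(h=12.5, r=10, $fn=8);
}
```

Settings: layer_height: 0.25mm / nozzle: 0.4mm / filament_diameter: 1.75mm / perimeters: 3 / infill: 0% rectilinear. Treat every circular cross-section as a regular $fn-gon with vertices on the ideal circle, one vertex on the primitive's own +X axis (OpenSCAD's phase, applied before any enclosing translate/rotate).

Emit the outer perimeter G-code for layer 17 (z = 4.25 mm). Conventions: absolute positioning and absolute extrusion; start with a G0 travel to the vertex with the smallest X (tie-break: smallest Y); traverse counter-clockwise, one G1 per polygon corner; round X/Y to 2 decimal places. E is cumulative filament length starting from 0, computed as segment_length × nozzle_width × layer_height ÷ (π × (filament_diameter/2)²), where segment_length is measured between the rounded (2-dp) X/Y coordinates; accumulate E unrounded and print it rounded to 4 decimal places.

At z = 4.25 mm: the r=10 cylinder gives a regular 8-gon of circumradius 10 (constant along its height); the cylinder at (10, 5): section is a regular 8-gon, circumradius r=9; the cube at (11.5, 6) (footprint 26×7) is included at this height; Taking the first minus the rest: starting from the r=10 cylinder, the r=9 cylinder at (10, 5) partially overlaps it — only the 66.65 mm² overlap (of its 229.10 mm²) is removed, clipping the outline; the 26×7 cube at (11.5, 6) misses the remaining region (no effect) — 1 connected region; the cylinder at (12.5, 1): section is a regular 8-gon, circumradius r=10; Subtracting the remaining from the first: starting from the result so far, the r=10 cylinder at (12.5, 1) partially overlaps it — only the 14.05 mm² overlap (of its 282.84 mm²) is removed, clipping the outline — 1 connected region. The outline is a single polygon with 12 vertices. Extrusion per mm of travel: 0.4 × 0.25 / (π × 0.875²) = 0.041575. Accumulating E over each segment gives final E = 2.4740.

G0 X-10.00 Y0.00 Z4.25
G1 X-7.07 Y-7.07 E0.3182
G1 X0.00 Y-10.00 E0.6364
G1 X7.07 Y-7.07 E0.9545
G1 X7.18 Y-6.80 E0.9667
G1 X5.43 Y-6.07 E1.0455
G1 X2.50 Y1.00 E1.3637
G1 X2.58 Y1.19 E1.3722
G1 X1.00 Y5.00 E1.5437
G1 X2.62 Y8.91 E1.7197
G1 X0.00 Y10.00 E1.8377
G1 X-7.07 Y7.07 E2.1558
G1 X-10.00 Y0.00 E2.4740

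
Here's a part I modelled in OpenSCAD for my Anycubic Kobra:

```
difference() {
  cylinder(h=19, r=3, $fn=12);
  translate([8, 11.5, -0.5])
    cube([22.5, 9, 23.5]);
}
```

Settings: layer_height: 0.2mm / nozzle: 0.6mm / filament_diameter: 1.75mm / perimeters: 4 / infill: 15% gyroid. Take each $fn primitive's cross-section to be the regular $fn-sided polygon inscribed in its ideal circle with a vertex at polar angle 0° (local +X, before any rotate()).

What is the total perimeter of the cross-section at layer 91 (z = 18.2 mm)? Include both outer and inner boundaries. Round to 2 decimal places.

18.63 mm

At z = 18.2 mm: the cylinder: section is a regular 12-gon, circumradius r=3 (perimeter = 2·12·3.000·sin(180°/12) = 18.63 mm); the cube at (8, 11.5) is present — its section is the full 22.5×9 rectangle (perimeter 63.00 mm); Taking the first minus the rest: starting from the r=3 cylinder, the 22.5×9 cube at (8, 11.5) misses the remaining region (no effect) — boundary = 18.63 mm. Overall, the cross-section is a single solid region. Total boundary length (outer) = 18.63 mm.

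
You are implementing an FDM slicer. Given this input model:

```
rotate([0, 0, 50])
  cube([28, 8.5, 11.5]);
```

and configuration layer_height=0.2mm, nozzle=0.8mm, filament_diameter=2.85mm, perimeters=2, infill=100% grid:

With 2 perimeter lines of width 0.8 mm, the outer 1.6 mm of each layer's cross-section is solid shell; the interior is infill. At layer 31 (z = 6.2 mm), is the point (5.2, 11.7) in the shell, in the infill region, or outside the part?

At z = 6.2 mm: the cube is present — its section is the full 28×8.5 rectangle; (rotated 50° about Z; rotation is an isometry so areas/perimeters/island counts are preserved). Overall, the cross-section is a single solid region. Undo the 50° rotation: the query point maps to (12.305, 3.537) in the un-rotated model frame. The nearest boundary edge runs (0.00, 0.00)→(28.00, 0.00); distance from the point to it = 3.54 mm. The point is inside the cross-section and 3.54 mm from the nearest boundary — more than the 1.6 mm shell width (2 × 0.8), so it's in the infill interior.

infill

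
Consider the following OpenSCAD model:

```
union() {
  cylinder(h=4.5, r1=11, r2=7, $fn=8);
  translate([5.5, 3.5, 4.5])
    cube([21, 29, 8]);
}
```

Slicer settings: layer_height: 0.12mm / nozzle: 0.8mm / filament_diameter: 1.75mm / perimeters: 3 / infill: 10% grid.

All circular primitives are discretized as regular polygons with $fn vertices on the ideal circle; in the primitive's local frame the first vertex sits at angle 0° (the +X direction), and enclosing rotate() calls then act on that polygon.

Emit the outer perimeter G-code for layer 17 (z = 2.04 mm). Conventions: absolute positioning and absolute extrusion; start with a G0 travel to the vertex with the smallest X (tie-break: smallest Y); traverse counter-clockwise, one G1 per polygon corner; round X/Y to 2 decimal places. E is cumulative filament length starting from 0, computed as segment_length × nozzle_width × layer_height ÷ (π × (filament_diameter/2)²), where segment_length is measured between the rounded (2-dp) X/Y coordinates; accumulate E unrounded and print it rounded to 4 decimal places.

At z = 2.04 mm: the cone contributes a regular 8-gon of circumradius 9.187 (interpolated between r1=11 and r2=7 at t=0.453); the cube at (5.5, 3.5) is absent (z outside [4.5, 12.5]); Combining (union): only the cone is present, so the union is just that shape — 1 connected region. The outline is a single polygon with 8 vertices. Extrusion per mm of travel: 0.8 × 0.12 / (π × 0.875²) = 0.039912. Accumulating E over each segment gives final E = 2.2461.

G0 X-9.19 Y0.00 Z2.04
G1 X-6.50 Y-6.50 E0.2808
G1 X0.00 Y-9.19 E0.5615
G1 X6.50 Y-6.50 E0.8423
G1 X9.19 Y0.00 E1.1231
G1 X6.50 Y6.50 E1.4038
G1 X0.00 Y9.19 E1.6846
G1 X-6.50 Y6.50 E1.9654
G1 X-9.19 Y0.00 E2.2461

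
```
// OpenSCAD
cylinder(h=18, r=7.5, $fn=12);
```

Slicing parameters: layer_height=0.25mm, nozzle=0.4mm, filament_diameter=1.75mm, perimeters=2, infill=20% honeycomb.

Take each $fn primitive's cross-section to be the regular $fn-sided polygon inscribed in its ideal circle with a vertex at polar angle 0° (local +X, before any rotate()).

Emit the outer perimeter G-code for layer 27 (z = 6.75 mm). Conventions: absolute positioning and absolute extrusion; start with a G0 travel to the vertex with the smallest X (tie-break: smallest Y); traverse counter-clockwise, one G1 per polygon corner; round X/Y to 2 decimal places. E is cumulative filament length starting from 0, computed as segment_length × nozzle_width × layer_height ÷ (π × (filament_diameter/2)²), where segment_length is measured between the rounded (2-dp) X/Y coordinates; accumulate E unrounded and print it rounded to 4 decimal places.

G0 X-7.50 Y0.00 Z6.75
G1 X-6.50 Y-3.75 E0.1614
G1 X-3.75 Y-6.50 E0.3230
G1 X0.00 Y-7.50 E0.4844
G1 X3.75 Y-6.50 E0.6458
G1 X6.50 Y-3.75 E0.8074
G1 X7.50 Y0.00 E0.9688
G1 X6.50 Y3.75 E1.1302
G1 X3.75 Y6.50 E1.2918
G1 X0.00 Y7.50 E1.4532
G1 X-3.75 Y6.50 E1.6146
G1 X-6.50 Y3.75 E1.7762
G1 X-7.50 Y0.00 E1.9376

At z = 6.75 mm: the r=7.5 cylinder contributes a regular 12-gon of circumradius 7.5. The outline is a single polygon with 12 vertices. Extrusion per mm of travel: 0.4 × 0.25 / (π × 0.875²) = 0.041575. Accumulating E over each segment gives final E = 1.9376.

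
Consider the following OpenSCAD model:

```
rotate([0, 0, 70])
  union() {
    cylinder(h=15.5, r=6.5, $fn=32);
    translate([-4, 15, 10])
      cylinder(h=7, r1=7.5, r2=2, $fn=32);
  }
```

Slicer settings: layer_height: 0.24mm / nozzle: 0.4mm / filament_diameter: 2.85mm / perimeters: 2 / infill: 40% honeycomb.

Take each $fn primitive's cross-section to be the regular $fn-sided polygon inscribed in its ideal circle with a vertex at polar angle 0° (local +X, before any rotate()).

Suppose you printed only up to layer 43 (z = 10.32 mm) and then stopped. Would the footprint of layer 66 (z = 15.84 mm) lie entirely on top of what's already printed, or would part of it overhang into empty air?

entirely on top

Compare the two slices. At z = 10.32: the cylinder: section is a regular 32-gon, circumradius r=6.5 (area = (32/2)·6.500²·sin(360°/32) = 131.88 mm²); the cone at (-4, 15) (r1=7.5→r2=2) has section circumradius 7.249 here — a regular 32-gon (area = (32/2)·7.249²·sin(360°/32) = 164.01 mm²); Merging all regions: the 2 present regions are separate (no shared area or edge), so areas and boundary lengths simply add and each stays a separate island — area = 295.89 mm²; (whole slice rotated 70° about Z — lengths, areas and connectivity unchanged). At z = 15.84: the cylinder is not intersected at this z (z outside [0, 15.5]); the cone at (-4, 15) (r1=7.5→r2=2) has section circumradius 2.911 here — a regular 32-gon (area = (32/2)·2.911²·sin(360°/32) = 26.46 mm²); Taking the union: only the cone at (-4, 15) is present, so the union is just that shape — area = 26.46 mm²; (rotated 70° about Z; rotation is an isometry so areas/perimeters/island counts are preserved). Checking containment: the cross-section at z = 15.84 is a subset of the cross-section at z = 10.32.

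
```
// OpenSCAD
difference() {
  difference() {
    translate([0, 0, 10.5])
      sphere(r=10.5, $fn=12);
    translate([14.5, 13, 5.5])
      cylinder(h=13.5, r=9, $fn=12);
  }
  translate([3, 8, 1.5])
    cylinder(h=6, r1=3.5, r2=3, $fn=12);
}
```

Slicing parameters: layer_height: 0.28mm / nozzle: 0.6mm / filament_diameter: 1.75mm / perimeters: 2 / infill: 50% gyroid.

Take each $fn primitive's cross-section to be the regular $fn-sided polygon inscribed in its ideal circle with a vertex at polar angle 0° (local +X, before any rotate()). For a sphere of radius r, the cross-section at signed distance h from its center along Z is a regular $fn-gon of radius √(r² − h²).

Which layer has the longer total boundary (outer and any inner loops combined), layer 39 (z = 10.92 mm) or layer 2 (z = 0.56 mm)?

Layer 39 (z = 10.92): the sphere: section is a regular 12-gon, circumradius = √(r²−h²) = √(10.5²−0.42²) = 10.492 (perimeter = 2·12·10.492·sin(180°/12) = 65.17 mm); the r=9 cylinder at (14.5, 13) gives a regular 12-gon of circumradius 9 (constant along its height) (perimeter = 2·12·9.000·sin(180°/12) = 55.90 mm); Subtracting the remaining from the first: starting from the r=10.5 sphere, the r=9 cylinder at (14.5, 13) misses the remaining region (no effect) — boundary = 65.17 mm; the cone at (3, 8) is absent (z outside [1.5, 7.5]); Subtracting the remaining from the first: none of the subtracted shapes is present at this height, so the result so far is unchanged — boundary = 65.17 mm. So its perimeter = 65.17 mm. Layer 2 (z = 0.56): the r=10.5 sphere slices to a regular 12-gon of circumradius 3.383 (√(r²−h²) with h=9.94 from center) (perimeter = 2·12·3.383·sin(180°/12) = 21.02 mm); the cylinder at (14.5, 13) is absent (z outside [5.5, 19]); Subtracting the remaining from the first: none of the subtracted shapes is present at this height, so the r=10.5 sphere is unchanged — boundary = 21.02 mm; the cone at (3, 8) is absent (z outside [1.5, 7.5]); Subtracting the remaining from the first: none of the subtracted shapes is present at this height, so the result so far is unchanged — boundary = 21.02 mm. So its perimeter = 21.02 mm. Layer 39 is larger (65.17 vs 21.02 mm).

layer 39 (z = 10.92 mm)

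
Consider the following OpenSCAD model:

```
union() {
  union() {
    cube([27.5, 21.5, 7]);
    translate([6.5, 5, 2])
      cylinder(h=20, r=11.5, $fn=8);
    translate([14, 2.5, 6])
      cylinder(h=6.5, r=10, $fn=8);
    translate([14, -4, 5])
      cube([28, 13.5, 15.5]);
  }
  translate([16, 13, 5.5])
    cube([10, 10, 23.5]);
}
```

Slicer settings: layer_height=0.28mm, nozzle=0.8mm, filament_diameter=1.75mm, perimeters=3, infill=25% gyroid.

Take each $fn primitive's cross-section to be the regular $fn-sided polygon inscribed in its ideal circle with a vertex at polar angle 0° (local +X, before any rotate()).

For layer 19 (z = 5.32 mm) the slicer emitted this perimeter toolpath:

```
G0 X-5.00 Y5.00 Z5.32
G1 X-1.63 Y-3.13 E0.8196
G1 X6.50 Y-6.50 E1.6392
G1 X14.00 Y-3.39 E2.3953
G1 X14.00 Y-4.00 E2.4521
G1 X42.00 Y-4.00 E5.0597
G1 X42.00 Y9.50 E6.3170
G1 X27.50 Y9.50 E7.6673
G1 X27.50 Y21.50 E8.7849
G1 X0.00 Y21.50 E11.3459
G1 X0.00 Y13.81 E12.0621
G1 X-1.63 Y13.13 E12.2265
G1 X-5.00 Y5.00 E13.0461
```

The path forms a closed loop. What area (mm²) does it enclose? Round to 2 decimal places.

Apply the shoelace formula to the sequence of (X, Y) vertices; enclosed area = 966.59 mm².

966.59 mm²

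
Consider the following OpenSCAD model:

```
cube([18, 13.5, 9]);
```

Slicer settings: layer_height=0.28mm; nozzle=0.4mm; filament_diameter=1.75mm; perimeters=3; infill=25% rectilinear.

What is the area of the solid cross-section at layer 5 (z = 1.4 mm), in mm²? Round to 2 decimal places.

243.00 mm²

At z = 1.4 mm: the cube is present — its section is the full 18×13.5 rectangle (area 243.00 mm²). Overall, the cross-section is a single solid region. Net area = 243.00 mm².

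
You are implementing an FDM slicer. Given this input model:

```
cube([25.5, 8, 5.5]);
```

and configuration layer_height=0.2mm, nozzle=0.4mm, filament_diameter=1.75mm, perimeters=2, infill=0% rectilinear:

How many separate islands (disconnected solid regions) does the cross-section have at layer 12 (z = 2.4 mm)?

1

At z = 2.4 mm: the cube is present — its section is the full 25.5×8 rectangle. Overall, the cross-section is a single solid region. Island count = 1.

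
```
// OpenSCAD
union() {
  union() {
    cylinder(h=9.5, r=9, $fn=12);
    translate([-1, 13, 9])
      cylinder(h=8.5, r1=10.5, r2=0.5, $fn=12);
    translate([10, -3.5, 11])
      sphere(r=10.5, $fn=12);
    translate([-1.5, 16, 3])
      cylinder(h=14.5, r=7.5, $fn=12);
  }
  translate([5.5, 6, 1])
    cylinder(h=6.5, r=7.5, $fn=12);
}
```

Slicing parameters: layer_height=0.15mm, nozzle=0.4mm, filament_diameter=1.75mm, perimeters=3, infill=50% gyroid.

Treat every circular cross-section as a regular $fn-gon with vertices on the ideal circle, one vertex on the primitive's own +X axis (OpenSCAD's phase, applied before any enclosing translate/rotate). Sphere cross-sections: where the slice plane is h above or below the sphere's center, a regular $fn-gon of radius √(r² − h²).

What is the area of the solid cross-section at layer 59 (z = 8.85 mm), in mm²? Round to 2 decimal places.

638.55 mm²

At z = 8.85 mm: the r=9 cylinder gives a regular 12-gon of circumradius 9 (constant along its height) (area = (12/2)·9.000²·sin(360°/12) = 243.00 mm²); the cone at (-1, 13) is absent (z outside [9, 17.5]); the sphere at (10, -3.5): section is a regular 12-gon, circumradius = √(r²−h²) = √(10.5²−2.15²) = 10.278 (area = (12/2)·10.278²·sin(360°/12) = 316.88 mm²); the r=7.5 cylinder at (-1.5, 16) contributes a regular 12-gon of circumradius 7.5 (area = (12/2)·7.500²·sin(360°/12) = 168.75 mm²); Combining (union): the regions partially overlap — summed areas 728.63 mm² minus the doubly-counted overlap 90.08 mm² gives 638.55 mm² — area = 638.55 mm²; the cylinder at (5.5, 6) does not reach this height (z outside [1, 7.5]); Combining (union): only that combined region is present, so the union is just that shape — area = 638.55 mm². Overall, the cross-section is a single solid region. Net area = 638.55 mm².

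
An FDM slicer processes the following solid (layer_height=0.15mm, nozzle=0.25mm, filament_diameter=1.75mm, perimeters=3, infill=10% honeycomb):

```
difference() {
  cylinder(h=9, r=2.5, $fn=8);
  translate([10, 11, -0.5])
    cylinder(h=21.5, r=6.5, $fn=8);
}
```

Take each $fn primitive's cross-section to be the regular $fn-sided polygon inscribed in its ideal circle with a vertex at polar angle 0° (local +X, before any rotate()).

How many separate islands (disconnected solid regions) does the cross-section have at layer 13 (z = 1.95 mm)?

1

At z = 1.95 mm: the r=2.5 cylinder contributes a regular 8-gon of circumradius 2.5; the r=6.5 cylinder at (10, 11) gives a regular 8-gon of circumradius 6.5 (constant along its height); Taking the first minus the rest: starting from the r=2.5 cylinder, the r=6.5 cylinder at (10, 11) misses the remaining region (no effect) — 1 connected region. Overall, the cross-section is a single solid region. Island count = 1.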